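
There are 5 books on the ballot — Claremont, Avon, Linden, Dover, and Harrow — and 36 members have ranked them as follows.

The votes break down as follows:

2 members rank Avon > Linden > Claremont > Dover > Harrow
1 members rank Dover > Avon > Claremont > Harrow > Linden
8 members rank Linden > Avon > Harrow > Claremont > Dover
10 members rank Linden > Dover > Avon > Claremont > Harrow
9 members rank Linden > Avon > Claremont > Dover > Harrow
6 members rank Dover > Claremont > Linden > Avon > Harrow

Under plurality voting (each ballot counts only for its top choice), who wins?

Linden

First-place vote totals:
  Claremont: 0
  Avon: 2
  Linden: 27
  Dover: 7
  Harrow: 0
Linden has the most first-place votes.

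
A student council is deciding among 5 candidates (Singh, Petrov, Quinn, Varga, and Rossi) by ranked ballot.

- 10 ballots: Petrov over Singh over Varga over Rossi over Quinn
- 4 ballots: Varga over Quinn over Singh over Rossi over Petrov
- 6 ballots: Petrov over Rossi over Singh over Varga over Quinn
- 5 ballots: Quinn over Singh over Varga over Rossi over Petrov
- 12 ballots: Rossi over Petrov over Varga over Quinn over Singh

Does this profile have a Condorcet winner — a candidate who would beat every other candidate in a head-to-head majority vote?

No

Head-to-head results (37 voters total):
Singh vs Petrov: Petrov wins 28–9.
Singh vs Quinn: Quinn wins 21–16.
Singh vs Varga: Singh wins 21–16.
Singh vs Rossi: Singh wins 19–18.
Petrov vs Quinn: Petrov wins 28–9.
Petrov vs Varga: Petrov wins 28–9.
Petrov vs Rossi: Rossi wins 21–16.
Quinn vs Varga: Varga wins 32–5.
Quinn vs Rossi: Rossi wins 28–9.
Varga vs Rossi: Varga wins 19–18.
No candidate beats all others: Singh beats Rossi beats Petrov beats Singh, a majority cycle.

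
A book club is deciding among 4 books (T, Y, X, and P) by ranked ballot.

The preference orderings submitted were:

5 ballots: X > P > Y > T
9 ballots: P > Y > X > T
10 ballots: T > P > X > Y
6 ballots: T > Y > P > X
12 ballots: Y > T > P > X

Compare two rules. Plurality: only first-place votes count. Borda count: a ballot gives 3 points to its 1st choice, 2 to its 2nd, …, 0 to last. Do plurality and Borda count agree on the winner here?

No

Plurality first-place counts: T 16, Y 12, X 5, P 9 → T.
Borda totals: T 72, Y 71, X 34, P 75 → P.
The two rules disagree: plurality picks T, Borda picks P.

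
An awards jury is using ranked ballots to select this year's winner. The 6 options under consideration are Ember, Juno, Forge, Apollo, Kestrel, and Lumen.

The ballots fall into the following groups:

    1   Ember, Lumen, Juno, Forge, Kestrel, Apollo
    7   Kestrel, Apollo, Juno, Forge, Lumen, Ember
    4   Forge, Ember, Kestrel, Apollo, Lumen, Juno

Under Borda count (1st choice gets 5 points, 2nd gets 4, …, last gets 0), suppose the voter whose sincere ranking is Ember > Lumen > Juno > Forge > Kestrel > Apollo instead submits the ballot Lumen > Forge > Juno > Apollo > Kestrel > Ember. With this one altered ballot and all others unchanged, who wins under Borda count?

Borda totals with the altered ballot: Ember 16, Juno 24, Forge 38, Apollo 38, Kestrel 48, Lumen 16.
The winner is unchanged: still Kestrel.

Kestrel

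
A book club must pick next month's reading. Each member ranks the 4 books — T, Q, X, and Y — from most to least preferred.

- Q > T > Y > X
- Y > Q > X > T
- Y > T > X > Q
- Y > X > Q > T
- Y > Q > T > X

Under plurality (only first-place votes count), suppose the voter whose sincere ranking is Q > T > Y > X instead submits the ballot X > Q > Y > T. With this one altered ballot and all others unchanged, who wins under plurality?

Y

First-place totals with the altered ballot: T 0, Q 0, X 1, Y 4.
The winner is unchanged: still Y.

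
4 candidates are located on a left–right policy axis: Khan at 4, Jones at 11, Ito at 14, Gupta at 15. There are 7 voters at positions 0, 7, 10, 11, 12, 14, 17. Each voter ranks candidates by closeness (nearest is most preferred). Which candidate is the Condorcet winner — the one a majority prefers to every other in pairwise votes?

Jones

With single-peaked preferences on a line, the Condorcet winner is the candidate closest to the median voter.
The median voter (position 11) is closest to Jones at 11.
Check: Jones vs Gupta — voters closer to Jones: 5 of 7.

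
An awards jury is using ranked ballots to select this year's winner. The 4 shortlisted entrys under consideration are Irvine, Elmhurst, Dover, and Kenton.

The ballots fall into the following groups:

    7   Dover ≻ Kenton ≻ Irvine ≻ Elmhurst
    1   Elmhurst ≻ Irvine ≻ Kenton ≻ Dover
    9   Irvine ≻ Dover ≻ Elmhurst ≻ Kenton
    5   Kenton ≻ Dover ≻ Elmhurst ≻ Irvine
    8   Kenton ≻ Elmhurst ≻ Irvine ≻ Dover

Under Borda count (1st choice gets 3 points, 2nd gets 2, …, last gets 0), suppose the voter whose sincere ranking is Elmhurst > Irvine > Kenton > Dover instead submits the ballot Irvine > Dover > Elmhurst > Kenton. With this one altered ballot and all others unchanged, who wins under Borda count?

Borda totals with the altered ballot: Irvine 45, Elmhurst 31, Dover 51, Kenton 53.
The winner is unchanged: still Kenton.

Kenton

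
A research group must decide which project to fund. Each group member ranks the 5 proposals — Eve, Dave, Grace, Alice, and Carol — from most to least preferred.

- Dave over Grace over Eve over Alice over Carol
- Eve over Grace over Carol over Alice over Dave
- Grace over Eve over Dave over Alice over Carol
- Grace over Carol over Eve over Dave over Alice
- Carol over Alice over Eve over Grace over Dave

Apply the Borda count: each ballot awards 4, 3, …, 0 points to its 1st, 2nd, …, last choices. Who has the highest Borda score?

Borda scores:
  Eve: 2 + 4 + 3 + 2 + 2 = 13
  Dave: 4 + 0 + 2 + 1 + 0 = 7
  Grace: 3 + 3 + 4 + 4 + 1 = 15
  Alice: 1 + 1 + 1 + 0 + 3 = 6
  Carol: 0 + 2 + 0 + 3 + 4 = 9
Grace has the highest total.

Grace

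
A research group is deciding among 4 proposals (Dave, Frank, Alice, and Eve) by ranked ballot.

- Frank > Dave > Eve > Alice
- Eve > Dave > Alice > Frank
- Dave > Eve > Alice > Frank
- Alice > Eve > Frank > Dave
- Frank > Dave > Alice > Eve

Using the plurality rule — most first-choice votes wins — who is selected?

First-place vote totals:
  Dave: 1
  Frank: 2
  Alice: 1
  Eve: 1
Frank has the most first-place votes.

Frank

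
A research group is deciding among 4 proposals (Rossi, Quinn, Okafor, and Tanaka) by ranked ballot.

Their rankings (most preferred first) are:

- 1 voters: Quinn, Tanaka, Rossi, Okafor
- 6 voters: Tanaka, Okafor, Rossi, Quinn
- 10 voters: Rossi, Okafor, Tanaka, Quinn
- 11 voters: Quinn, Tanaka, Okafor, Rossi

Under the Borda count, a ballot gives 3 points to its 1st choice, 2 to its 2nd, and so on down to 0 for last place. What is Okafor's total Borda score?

43

Borda scores:
  Rossi: 1 + 6·1 + 10·3 + 11·0 = 37
  Quinn: 3 + 6·0 + 10·0 + 11·3 = 36
  Okafor: 0 + 6·2 + 10·2 + 11·1 = 43
  Tanaka: 2 + 6·3 + 10·1 + 11·2 = 52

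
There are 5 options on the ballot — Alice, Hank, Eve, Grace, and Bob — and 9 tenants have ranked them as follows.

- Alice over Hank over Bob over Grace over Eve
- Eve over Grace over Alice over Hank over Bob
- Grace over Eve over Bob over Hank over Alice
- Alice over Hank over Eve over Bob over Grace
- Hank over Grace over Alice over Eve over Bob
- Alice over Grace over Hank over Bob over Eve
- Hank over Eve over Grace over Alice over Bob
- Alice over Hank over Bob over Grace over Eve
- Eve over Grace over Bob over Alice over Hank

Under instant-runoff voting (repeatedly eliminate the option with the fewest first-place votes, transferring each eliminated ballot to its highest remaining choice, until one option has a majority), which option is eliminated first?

Round 1: Alice 4, Hank 2, Eve 2, Grace 1, Bob 0. Bob has the fewest and is eliminated.
Round 2: Alice 4, Hank 2, Eve 2, Grace 1. Grace has the fewest and is eliminated.
Round 3: Alice 4, Eve 3, Hank 2. Hank has the fewest and is eliminated.
Round 4: Alice 5, Eve 4. Alice has a majority.

Bob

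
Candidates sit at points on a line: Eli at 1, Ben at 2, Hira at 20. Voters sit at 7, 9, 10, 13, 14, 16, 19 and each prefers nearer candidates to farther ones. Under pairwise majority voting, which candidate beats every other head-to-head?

Hira

With single-peaked preferences on a line, the Condorcet winner is the candidate closest to the median voter.
The median voter (position 13) is closest to Hira at 20.
Check: Hira vs Ben — voters closer to Hira: 4 of 7.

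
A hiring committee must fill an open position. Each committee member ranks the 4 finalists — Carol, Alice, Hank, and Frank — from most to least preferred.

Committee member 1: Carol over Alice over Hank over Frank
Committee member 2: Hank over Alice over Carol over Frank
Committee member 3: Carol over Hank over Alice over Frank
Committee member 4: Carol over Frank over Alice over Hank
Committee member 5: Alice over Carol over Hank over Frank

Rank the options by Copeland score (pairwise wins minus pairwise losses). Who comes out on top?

Carol

Pairwise results:
  Carol vs Alice: Carol wins 3–2.
  Carol vs Hank: Carol wins 4–1.
  Carol vs Frank: Carol wins 5–0.
  Alice vs Hank: Alice wins 3–2.
  Alice vs Frank: Alice wins 4–1.
  Hank vs Frank: Hank wins 4–1.
Copeland scores (wins − losses):
  Carol: 3 − 0 = 3
  Alice: 2 − 1 = 1
  Hank: 1 − 2 = -1
  Frank: 0 − 3 = -3
Carol has the best Copeland score.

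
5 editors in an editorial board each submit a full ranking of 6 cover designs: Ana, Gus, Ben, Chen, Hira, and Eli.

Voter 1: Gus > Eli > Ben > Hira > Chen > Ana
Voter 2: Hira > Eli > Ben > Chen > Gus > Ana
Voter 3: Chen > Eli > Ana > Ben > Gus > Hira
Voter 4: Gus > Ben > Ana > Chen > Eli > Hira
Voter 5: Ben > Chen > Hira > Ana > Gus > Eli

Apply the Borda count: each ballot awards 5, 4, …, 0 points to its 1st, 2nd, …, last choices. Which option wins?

Ben

Borda scores:
  Ana: 0 + 0 + 3 + 3 + 2 = 8
  Gus: 5 + 1 + 1 + 5 + 1 = 13
  Ben: 3 + 3 + 2 + 4 + 5 = 17
  Chen: 1 + 2 + 5 + 2 + 4 = 14
  Hira: 2 + 5 + 0 + 0 + 3 = 10
  Eli: 4 + 4 + 4 + 1 + 0 = 13
Ben has the highest total.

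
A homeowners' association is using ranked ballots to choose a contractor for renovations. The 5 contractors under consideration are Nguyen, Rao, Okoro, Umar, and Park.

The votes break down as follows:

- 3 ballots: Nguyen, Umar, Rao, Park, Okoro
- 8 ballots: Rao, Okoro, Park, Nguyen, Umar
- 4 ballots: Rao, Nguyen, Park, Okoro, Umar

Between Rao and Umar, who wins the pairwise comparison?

Ballots ranking Rao above Umar: 8+4 = 12.
Ballots ranking Umar above Rao: 3.
Rao wins the head-to-head, 12–3.

Rao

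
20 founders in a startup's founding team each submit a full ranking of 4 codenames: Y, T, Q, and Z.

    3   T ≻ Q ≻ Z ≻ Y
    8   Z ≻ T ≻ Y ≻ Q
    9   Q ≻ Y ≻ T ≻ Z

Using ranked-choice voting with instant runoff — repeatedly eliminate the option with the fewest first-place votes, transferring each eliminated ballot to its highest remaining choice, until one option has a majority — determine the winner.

Q

Round 1: Q 9, Z 8, T 3, Y 0. Y has the fewest and is eliminated.
Round 2: Q 9, Z 8, T 3. T has the fewest and is eliminated.
Round 3: Q 12, Z 8. Q has a majority.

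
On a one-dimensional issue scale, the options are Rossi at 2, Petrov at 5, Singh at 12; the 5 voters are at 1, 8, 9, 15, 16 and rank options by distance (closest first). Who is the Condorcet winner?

Singh

With single-peaked preferences on a line, the Condorcet winner is the candidate closest to the median voter.
The median voter (position 9) is closest to Singh at 12.
Check: Singh vs Petrov — voters closer to Singh: 3 of 5.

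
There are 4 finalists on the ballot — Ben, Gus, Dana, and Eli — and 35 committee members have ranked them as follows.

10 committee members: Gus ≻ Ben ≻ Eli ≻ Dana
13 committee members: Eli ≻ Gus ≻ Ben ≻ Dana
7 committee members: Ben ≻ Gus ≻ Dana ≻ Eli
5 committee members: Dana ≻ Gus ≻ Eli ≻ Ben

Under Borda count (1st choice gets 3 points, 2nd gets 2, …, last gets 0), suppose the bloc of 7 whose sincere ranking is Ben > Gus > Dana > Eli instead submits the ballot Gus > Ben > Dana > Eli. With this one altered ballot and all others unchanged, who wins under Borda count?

Gus

Borda totals with the altered ballot: Ben 47, Gus 87, Dana 22, Eli 54.
The winner is unchanged: still Gus.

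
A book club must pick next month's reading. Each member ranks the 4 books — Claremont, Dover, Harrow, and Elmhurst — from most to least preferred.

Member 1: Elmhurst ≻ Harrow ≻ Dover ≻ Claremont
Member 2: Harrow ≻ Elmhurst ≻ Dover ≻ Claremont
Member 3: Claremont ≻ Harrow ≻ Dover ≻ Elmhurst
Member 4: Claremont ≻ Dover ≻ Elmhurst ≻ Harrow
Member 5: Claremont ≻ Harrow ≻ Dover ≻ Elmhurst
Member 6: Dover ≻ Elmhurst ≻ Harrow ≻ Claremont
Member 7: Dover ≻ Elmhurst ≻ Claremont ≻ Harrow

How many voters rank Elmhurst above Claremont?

4

Ballots ranking Elmhurst above Claremont: 4.
Ballots ranking Claremont above Elmhurst: 3.
So 4 of 7 voters prefer Elmhurst to Claremont.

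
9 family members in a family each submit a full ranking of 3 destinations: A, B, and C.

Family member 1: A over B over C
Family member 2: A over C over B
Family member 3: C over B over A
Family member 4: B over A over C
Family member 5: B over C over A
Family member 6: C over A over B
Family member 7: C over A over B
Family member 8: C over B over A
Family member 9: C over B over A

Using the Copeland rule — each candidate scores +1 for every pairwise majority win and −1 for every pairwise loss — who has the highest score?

C

Pairwise results:
  A vs B: B wins 5–4.
  A vs C: C wins 6–3.
  B vs C: C wins 6–3.
Copeland scores (wins − losses):
  A: 0 − 2 = -2
  B: 1 − 1 = 0
  C: 2 − 0 = 2
C has the best Copeland score.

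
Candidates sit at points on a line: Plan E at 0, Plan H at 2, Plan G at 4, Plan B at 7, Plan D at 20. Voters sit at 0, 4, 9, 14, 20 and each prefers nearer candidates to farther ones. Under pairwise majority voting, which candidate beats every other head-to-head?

Plan B

With single-peaked preferences on a line, the Condorcet winner is the candidate closest to the median voter.
The median voter (position 9) is closest to Plan B at 7.
Check: Plan B vs Plan D — voters closer to Plan B: 3 of 5.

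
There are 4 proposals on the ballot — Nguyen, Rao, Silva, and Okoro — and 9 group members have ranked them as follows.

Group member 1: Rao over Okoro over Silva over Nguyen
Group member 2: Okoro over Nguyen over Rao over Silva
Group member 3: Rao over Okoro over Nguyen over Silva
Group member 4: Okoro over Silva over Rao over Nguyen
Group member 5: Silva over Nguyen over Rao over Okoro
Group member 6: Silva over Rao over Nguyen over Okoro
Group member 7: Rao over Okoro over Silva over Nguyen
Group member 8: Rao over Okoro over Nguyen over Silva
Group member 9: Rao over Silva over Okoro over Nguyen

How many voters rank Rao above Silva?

6

Ballots ranking Rao above Silva: 6.
Ballots ranking Silva above Rao: 3.
So 6 of 9 voters prefer Rao to Silva.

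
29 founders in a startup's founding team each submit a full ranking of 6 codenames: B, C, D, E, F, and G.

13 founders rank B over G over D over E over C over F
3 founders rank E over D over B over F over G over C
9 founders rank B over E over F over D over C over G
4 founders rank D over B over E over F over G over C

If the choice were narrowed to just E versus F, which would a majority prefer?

Ballots ranking E above F: 13+3+9+4 = 29.
Ballots ranking F above E: 0.
E wins the head-to-head, 29–0.

E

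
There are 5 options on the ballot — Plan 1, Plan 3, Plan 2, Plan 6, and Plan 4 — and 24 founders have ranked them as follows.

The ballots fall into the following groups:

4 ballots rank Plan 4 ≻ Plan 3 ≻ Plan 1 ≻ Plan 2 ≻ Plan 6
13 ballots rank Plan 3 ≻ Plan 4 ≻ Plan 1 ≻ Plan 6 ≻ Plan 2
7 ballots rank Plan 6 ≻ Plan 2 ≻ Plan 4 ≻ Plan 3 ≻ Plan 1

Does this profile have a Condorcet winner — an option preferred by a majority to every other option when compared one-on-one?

Yes

Head-to-head results (24 voters total):
Plan 1 vs Plan 3: Plan 3 wins 24–0.
Plan 1 vs Plan 2: Plan 1 wins 17–7.
Plan 1 vs Plan 6: Plan 1 wins 17–7.
Plan 1 vs Plan 4: Plan 4 wins 24–0.
Plan 3 vs Plan 2: Plan 3 wins 17–7.
Plan 3 vs Plan 6: Plan 3 wins 17–7.
Plan 3 vs Plan 4: Plan 3 wins 13–11.
Plan 2 vs Plan 6: Plan 6 wins 20–4.
Plan 2 vs Plan 4: Plan 4 wins 17–7.
Plan 6 vs Plan 4: Plan 4 wins 17–7.
Plan 3 beats each rival — Plan 1 (24–0), Plan 2 (17–7), Plan 6 (17–7), Plan 4 (13–11) — so Plan 3 is the Condorcet winner.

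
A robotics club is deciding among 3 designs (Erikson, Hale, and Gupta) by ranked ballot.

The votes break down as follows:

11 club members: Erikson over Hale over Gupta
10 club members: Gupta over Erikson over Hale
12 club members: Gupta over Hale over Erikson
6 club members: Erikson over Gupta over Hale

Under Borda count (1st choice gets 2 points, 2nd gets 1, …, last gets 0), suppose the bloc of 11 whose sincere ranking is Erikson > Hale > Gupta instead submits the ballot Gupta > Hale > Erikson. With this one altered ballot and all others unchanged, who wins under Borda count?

Borda totals with the altered ballot: Erikson 22, Hale 23, Gupta 72.
The winner is unchanged: still Gupta.

Gupta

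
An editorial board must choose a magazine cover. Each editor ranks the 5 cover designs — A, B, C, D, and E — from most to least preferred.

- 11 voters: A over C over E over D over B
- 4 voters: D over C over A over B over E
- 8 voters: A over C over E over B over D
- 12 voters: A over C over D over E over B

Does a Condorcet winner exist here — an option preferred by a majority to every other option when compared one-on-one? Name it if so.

Head-to-head results (35 voters total):
A vs B: A wins 35–0.
A vs C: A wins 31–4.
A vs D: A wins 31–4.
A vs E: A wins 35–0.
B vs C: C wins 35–0.
B vs D: D wins 27–8.
B vs E: E wins 31–4.
C vs D: C wins 31–4.
C vs E: C wins 35–0.
D vs E: E wins 19–16.
A beats each rival — B (35–0), C (31–4), D (31–4), E (35–0) — so A is the Condorcet winner.

A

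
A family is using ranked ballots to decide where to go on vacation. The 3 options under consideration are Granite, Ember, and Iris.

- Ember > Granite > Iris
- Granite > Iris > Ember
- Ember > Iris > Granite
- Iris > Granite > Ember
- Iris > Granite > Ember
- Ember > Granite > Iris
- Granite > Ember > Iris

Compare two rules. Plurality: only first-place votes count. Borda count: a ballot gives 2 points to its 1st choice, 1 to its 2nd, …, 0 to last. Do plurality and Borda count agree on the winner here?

No

Plurality first-place counts: Granite 2, Ember 3, Iris 2 → Ember.
Borda totals: Granite 8, Ember 7, Iris 6 → Granite.
The two rules disagree: plurality picks Ember, Borda picks Granite.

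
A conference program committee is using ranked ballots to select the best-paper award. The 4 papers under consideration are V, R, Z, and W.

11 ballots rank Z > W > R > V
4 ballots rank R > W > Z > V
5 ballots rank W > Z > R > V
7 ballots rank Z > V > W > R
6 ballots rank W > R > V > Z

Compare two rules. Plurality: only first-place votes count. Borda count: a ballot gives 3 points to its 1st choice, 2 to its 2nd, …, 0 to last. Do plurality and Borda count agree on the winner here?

No

Plurality first-place counts: V 0, R 4, Z 18, W 11 → Z.
Borda totals: V 20, R 40, Z 68, W 70 → W.
The two rules disagree: plurality picks Z, Borda picks W.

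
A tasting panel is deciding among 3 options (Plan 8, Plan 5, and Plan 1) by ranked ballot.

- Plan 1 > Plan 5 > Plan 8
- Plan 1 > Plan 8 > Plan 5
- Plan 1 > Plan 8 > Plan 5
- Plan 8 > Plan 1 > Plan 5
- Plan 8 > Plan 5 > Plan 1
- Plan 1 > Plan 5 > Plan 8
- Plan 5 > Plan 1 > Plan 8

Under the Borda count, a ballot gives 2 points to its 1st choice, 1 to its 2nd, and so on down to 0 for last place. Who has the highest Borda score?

Plan 1

Borda scores:
  Plan 8: 0 + 1 + 1 + 2 + 2 + 0 + 0 = 6
  Plan 5: 1 + 0 + 0 + 0 + 1 + 1 + 2 = 5
  Plan 1: 2 + 2 + 2 + 1 + 0 + 2 + 1 = 10
Plan 1 has the highest total.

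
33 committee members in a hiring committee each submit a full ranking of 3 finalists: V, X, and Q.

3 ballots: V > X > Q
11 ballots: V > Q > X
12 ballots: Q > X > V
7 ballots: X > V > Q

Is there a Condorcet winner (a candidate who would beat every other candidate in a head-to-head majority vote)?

Head-to-head results (33 voters total):
V vs X: X wins 19–14.
V vs Q: V wins 21–12.
X vs Q: Q wins 23–10.
No candidate beats all others: V beats Q beats X beats V, a majority cycle.

No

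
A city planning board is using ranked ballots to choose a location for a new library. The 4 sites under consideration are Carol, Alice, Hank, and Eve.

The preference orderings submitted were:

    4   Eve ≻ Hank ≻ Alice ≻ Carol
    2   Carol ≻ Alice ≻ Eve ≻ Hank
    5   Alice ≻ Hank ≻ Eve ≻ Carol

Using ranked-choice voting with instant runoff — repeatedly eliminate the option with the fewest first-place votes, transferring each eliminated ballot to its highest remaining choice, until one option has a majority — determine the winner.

Alice

Round 1: Alice 5, Eve 4, Carol 2, Hank 0. Hank has the fewest and is eliminated.
Round 2: Alice 5, Eve 4, Carol 2. Carol has the fewest and is eliminated.
Round 3: Alice 7, Eve 4. Alice has a majority.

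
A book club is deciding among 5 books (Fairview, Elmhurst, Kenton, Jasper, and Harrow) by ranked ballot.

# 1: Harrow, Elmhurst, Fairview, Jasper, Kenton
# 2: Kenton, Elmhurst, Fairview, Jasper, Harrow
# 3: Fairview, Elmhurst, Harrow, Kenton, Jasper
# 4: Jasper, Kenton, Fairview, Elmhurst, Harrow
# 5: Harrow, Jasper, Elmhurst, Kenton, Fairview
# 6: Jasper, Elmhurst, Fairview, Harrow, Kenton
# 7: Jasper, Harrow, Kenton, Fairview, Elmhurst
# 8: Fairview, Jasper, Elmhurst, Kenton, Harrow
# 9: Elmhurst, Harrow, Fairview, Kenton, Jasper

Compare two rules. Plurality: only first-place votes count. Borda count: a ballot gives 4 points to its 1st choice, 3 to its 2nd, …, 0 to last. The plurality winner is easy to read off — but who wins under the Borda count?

Plurality first-place counts: Fairview 2, Elmhurst 1, Kenton 1, Jasper 3, Harrow 2 → Jasper.
Borda totals: Fairview 19, Elmhurst 21, Kenton 13, Jasper 20, Harrow 17 → Elmhurst.

Elmhurst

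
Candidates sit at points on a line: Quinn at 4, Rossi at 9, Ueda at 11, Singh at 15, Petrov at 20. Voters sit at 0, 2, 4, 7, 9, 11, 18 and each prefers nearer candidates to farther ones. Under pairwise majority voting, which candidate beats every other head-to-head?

Rossi

With single-peaked preferences on a line, the Condorcet winner is the candidate closest to the median voter.
The median voter (position 7) is closest to Rossi at 9.
Check: Rossi vs Singh — voters closer to Rossi: 6 of 7.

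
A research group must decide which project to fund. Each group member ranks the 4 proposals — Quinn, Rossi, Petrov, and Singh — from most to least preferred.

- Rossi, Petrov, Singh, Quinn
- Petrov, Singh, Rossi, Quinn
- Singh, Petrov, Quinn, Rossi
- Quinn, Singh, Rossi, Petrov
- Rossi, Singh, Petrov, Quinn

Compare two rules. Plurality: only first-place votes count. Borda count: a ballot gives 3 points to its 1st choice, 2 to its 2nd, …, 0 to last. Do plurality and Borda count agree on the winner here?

No

Plurality first-place counts: Quinn 1, Rossi 2, Petrov 1, Singh 1 → Rossi.
Borda totals: Quinn 4, Rossi 8, Petrov 8, Singh 10 → Singh.
The two rules disagree: plurality picks Rossi, Borda picks Singh.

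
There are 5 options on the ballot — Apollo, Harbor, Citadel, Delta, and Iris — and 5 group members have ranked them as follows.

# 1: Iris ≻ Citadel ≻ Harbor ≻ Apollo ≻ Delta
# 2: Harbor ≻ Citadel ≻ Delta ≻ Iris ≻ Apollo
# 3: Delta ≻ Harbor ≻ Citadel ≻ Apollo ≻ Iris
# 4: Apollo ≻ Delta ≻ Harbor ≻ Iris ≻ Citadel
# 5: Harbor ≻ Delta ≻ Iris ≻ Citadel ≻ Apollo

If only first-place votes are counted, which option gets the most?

Harbor

First-place vote totals:
  Apollo: 1
  Harbor: 2
  Citadel: 0
  Delta: 1
  Iris: 1
Harbor has the most first-place votes.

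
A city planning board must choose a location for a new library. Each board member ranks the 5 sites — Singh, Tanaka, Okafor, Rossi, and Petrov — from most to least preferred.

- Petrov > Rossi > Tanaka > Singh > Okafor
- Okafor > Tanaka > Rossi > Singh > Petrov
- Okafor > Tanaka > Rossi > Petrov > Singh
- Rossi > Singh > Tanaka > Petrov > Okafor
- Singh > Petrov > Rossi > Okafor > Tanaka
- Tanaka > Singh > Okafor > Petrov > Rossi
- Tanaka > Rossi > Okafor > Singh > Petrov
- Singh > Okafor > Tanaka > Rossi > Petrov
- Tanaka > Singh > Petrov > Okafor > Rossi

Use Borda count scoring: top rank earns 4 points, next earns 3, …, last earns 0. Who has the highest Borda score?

Tanaka

Borda scores:
  Singh: 1 + 1 + 0 + 3 + 4 + 3 + 1 + 4 + 3 = 20
  Tanaka: 2 + 3 + 3 + 2 + 0 + 4 + 4 + 2 + 4 = 24
  Okafor: 0 + 4 + 4 + 0 + 1 + 2 + 2 + 3 + 1 = 17
  Rossi: 3 + 2 + 2 + 4 + 2 + 0 + 3 + 1 + 0 = 17
  Petrov: 4 + 0 + 1 + 1 + 3 + 1 + 0 + 0 + 2 = 12
Tanaka has the highest total.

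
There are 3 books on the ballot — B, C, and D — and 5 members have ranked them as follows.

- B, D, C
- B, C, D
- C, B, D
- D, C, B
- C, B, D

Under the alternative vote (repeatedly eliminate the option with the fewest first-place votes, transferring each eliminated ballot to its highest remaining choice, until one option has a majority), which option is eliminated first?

D

Round 1: B 2, C 2, D 1. D has the fewest and is eliminated.
Round 2: C 3, B 2. C has a majority.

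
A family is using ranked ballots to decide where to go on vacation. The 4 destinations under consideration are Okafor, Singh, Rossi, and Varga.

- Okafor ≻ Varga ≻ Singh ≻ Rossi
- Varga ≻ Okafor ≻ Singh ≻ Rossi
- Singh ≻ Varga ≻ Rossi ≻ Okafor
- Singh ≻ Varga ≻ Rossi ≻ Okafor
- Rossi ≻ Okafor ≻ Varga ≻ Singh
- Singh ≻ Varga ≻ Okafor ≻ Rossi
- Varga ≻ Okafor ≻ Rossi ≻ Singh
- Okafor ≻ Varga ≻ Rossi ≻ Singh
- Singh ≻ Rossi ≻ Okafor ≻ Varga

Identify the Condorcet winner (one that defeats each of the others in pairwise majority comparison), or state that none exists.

Head-to-head results (9 voters total):
Okafor vs Singh: Okafor wins 5–4.
Okafor vs Rossi: Okafor wins 5–4.
Okafor vs Varga: Varga wins 5–4.
Singh vs Rossi: Singh wins 6–3.
Singh vs Varga: Varga wins 5–4.
Rossi vs Varga: Varga wins 7–2.
Varga beats each rival — Okafor (5–4), Singh (5–4), Rossi (7–2) — so Varga is the Condorcet winner.

Varga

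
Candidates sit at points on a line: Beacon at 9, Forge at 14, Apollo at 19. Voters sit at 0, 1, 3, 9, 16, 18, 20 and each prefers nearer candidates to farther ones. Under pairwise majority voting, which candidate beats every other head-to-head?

Beacon

With single-peaked preferences on a line, the Condorcet winner is the candidate closest to the median voter.
The median voter (position 9) is closest to Beacon at 9.
Check: Beacon vs Apollo — voters closer to Beacon: 4 of 7.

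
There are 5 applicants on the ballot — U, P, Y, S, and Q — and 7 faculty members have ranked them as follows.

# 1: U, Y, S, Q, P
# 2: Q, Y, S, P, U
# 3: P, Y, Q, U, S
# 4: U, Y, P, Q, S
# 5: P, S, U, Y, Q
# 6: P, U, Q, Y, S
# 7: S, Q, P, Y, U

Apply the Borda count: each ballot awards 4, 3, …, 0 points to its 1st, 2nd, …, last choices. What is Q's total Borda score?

Borda scores:
  U: 4 + 0 + 1 + 4 + 2 + 3 + 0 = 14
  P: 0 + 1 + 4 + 2 + 4 + 4 + 2 = 17
  Y: 3 + 3 + 3 + 3 + 1 + 1 + 1 = 15
  S: 2 + 2 + 0 + 0 + 3 + 0 + 4 = 11
  Q: 1 + 4 + 2 + 1 + 0 + 2 + 3 = 13

13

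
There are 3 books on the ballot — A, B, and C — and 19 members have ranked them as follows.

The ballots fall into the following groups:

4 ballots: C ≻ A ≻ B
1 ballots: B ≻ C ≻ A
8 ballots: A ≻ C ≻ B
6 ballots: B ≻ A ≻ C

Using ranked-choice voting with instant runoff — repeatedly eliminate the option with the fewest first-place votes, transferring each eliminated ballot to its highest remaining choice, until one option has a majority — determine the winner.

A

Round 1: A 8, B 7, C 4. C has the fewest and is eliminated.
Round 2: A 12, B 7. A has a majority.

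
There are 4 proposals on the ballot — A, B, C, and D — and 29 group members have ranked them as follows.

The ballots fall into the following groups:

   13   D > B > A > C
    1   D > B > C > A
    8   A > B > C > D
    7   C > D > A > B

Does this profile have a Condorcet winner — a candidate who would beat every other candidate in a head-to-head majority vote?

Head-to-head results (29 voters total):
A vs B: A wins 15–14.
A vs C: A wins 21–8.
A vs D: D wins 21–8.
B vs C: B wins 22–7.
B vs D: D wins 21–8.
C vs D: C wins 15–14.
No candidate beats all others: A beats C beats D beats A, a majority cycle.

No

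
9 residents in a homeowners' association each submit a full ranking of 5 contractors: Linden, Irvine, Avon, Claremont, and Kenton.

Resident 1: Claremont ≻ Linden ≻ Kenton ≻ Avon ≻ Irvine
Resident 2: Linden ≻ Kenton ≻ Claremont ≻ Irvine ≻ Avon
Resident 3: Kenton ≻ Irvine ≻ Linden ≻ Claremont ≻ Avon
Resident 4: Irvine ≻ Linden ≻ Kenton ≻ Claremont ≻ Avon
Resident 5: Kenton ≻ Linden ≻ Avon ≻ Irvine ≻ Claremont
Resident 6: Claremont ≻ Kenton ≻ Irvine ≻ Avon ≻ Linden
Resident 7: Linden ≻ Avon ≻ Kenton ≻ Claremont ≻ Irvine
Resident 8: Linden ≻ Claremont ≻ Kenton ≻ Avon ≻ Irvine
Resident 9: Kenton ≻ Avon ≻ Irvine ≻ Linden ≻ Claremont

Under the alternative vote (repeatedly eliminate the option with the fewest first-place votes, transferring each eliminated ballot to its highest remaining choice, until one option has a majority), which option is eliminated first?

Avon

Round 1: Linden 3, Kenton 3, Claremont 2, Irvine 1, Avon 0. Avon has the fewest and is eliminated.
Round 2: Linden 3, Kenton 3, Claremont 2, Irvine 1. Irvine has the fewest and is eliminated.
Round 3: Linden 4, Kenton 3, Claremont 2. Claremont has the fewest and is eliminated.
Round 4: Linden 5, Kenton 4. Linden has a majority.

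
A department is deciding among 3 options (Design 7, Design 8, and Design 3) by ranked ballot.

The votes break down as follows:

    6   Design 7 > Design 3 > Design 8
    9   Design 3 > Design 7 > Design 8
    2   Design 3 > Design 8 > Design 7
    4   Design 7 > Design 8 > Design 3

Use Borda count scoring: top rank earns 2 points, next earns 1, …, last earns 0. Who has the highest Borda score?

Design 7

Borda scores:
  Design 7: 6·2 + 9·1 + 2·0 + 4·2 = 29
  Design 8: 6·0 + 9·0 + 2·1 + 4·1 = 6
  Design 3: 6·1 + 9·2 + 2·2 + 4·0 = 28
Design 7 has the highest total.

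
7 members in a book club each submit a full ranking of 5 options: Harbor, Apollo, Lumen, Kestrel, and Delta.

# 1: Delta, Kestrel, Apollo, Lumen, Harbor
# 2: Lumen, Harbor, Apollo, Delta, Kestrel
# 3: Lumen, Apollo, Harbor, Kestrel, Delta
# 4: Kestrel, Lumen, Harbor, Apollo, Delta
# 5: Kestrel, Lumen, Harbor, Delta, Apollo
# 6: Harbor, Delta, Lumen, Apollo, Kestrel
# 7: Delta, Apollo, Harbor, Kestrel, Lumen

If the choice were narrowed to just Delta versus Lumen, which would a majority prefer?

Ballots ranking Delta above Lumen: 3.
Ballots ranking Lumen above Delta: 4.
Lumen wins the head-to-head, 4–3.

Lumen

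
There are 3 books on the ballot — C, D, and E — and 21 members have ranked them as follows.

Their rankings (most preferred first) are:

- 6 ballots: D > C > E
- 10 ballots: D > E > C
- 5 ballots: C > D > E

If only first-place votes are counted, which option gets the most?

First-place vote totals:
  C: 5
  D: 16
  E: 0
D has the most first-place votes.

D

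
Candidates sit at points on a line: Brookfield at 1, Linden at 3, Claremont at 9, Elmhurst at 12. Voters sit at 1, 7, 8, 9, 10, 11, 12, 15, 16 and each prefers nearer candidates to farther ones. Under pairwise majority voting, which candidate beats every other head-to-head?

Claremont

With single-peaked preferences on a line, the Condorcet winner is the candidate closest to the median voter.
The median voter (position 10) is closest to Claremont at 9.
Check: Claremont vs Elmhurst — voters closer to Claremont: 5 of 9.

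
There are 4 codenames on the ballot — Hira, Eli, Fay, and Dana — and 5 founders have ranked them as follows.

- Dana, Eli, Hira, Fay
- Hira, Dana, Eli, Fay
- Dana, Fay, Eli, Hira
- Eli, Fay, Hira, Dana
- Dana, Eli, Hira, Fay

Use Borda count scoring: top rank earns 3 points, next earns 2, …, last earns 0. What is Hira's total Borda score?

Borda scores:
  Hira: 1 + 3 + 0 + 1 + 1 = 6
  Eli: 2 + 1 + 1 + 3 + 2 = 9
  Fay: 0 + 0 + 2 + 2 + 0 = 4
  Dana: 3 + 2 + 3 + 0 + 3 = 11

6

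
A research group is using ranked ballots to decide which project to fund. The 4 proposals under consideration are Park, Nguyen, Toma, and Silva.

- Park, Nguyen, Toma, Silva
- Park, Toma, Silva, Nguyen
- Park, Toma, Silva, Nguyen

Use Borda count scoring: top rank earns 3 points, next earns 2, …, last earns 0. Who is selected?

Park

Borda scores:
  Park: 3 + 3 + 3 = 9
  Nguyen: 2 + 0 + 0 = 2
  Toma: 1 + 2 + 2 = 5
  Silva: 0 + 1 + 1 = 2
Park has the highest total.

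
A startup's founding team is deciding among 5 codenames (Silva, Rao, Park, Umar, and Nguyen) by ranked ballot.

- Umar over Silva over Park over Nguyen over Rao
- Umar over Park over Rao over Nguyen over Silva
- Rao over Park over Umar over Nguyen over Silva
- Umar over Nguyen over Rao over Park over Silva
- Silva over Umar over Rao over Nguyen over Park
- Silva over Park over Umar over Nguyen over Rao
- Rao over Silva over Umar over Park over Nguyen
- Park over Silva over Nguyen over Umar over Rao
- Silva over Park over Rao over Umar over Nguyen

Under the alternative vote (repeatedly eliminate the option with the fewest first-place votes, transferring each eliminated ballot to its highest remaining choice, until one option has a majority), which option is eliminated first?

Nguyen

Round 1: Silva 3, Umar 3, Rao 2, Park 1, Nguyen 0. Nguyen has the fewest and is eliminated.
Round 2: Silva 3, Umar 3, Rao 2, Park 1. Park has the fewest and is eliminated.
Round 3: Silva 4, Umar 3, Rao 2. Rao has the fewest and is eliminated.
Round 4: Silva 5, Umar 4. Silva has a majority.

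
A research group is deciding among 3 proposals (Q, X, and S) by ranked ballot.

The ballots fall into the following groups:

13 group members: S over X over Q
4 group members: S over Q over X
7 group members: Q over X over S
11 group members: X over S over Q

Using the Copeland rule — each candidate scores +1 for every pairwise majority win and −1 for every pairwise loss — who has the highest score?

Pairwise results:
  Q vs X: X wins 24–11.
  Q vs S: S wins 28–7.
  X vs S: X wins 18–17.
Copeland scores (wins − losses):
  Q: 0 − 2 = -2
  X: 2 − 0 = 2
  S: 1 − 1 = 0
X has the best Copeland score.

X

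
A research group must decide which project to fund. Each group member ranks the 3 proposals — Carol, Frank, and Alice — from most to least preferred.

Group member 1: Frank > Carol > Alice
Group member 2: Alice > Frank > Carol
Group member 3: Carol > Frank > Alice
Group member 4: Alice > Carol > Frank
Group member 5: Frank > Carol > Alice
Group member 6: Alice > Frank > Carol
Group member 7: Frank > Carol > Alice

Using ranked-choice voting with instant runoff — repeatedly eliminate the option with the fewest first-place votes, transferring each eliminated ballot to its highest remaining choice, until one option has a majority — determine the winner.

Round 1: Frank 3, Alice 3, Carol 1. Carol has the fewest and is eliminated.
Round 2: Frank 4, Alice 3. Frank has a majority.

Frank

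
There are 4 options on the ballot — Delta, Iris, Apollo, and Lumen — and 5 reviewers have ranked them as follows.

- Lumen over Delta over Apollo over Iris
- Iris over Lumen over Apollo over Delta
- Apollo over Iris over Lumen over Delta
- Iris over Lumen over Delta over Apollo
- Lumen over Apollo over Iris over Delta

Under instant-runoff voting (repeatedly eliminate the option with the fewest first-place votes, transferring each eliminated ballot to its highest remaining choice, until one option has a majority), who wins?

Round 1: Iris 2, Lumen 2, Apollo 1, Delta 0. Delta has the fewest and is eliminated.
Round 2: Iris 2, Lumen 2, Apollo 1. Apollo has the fewest and is eliminated.
Round 3: Iris 3, Lumen 2. Iris has a majority.

Iris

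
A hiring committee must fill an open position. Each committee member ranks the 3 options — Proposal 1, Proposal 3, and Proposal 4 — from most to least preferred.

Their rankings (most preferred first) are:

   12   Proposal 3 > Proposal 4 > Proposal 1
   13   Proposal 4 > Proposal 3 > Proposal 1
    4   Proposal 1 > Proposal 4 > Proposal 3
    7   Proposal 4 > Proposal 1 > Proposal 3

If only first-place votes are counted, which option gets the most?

Proposal 4

First-place vote totals:
  Proposal 1: 4
  Proposal 3: 12
  Proposal 4: 20
Proposal 4 has the most first-place votes.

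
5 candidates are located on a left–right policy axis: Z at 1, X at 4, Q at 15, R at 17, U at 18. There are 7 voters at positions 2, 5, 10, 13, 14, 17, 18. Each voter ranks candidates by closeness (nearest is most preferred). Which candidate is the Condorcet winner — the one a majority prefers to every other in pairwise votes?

Q

With single-peaked preferences on a line, the Condorcet winner is the candidate closest to the median voter.
The median voter (position 13) is closest to Q at 15.
Check: Q vs R — voters closer to Q: 5 of 7.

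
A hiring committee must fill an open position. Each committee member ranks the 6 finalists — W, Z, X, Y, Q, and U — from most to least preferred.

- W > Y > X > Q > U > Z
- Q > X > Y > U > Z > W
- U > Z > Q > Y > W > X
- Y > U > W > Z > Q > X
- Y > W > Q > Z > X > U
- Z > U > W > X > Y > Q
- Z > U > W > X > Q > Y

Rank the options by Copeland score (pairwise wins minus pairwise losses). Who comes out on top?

Y

Pairwise results:
  W vs Z: Z wins 4–3.
  W vs X: W wins 6–1.
  W vs Y: Y wins 4–3.
  W vs Q: W wins 5–2.
  W vs U: U wins 5–2.
  Z vs X: Z wins 5–2.
  Z vs Y: Y wins 4–3.
  Z vs Q: Z wins 4–3.
  Z vs U: U wins 4–3.
  X vs Y: Y wins 4–3.
  X vs Q: Q wins 4–3.
  X vs U: U wins 4–3.
  Y vs Q: Y wins 4–3.
  Y vs U: Y wins 4–3.
  Q vs U: U wins 4–3.
Copeland scores (wins − losses):
  W: 2 − 3 = -1
  Z: 3 − 2 = 1
  X: 0 − 5 = -5
  Y: 5 − 0 = 5
  Q: 1 − 4 = -3
  U: 4 − 1 = 3
Y has the best Copeland score.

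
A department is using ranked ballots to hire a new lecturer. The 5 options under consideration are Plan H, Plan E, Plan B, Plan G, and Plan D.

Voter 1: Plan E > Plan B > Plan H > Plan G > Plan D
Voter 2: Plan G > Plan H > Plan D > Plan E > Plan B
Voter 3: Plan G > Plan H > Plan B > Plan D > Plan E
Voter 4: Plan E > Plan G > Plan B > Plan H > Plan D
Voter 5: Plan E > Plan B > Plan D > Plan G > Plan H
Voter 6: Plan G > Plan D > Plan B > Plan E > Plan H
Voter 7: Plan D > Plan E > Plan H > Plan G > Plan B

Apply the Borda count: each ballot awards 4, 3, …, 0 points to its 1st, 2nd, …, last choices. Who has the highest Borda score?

Borda scores:
  Plan H: 2 + 3 + 3 + 1 + 0 + 0 + 2 = 11
  Plan E: 4 + 1 + 0 + 4 + 4 + 1 + 3 = 17
  Plan B: 3 + 0 + 2 + 2 + 3 + 2 + 0 = 12
  Plan G: 1 + 4 + 4 + 3 + 1 + 4 + 1 = 18
  Plan D: 0 + 2 + 1 + 0 + 2 + 3 + 4 = 12
Plan G has the highest total.

Plan G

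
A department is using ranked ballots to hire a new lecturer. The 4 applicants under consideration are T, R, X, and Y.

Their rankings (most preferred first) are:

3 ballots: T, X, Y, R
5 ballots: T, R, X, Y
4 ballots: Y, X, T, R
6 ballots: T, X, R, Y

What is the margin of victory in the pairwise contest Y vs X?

10

Ballots ranking Y above X: 4.
Ballots ranking X above Y: 3+5+6 = 14.
X wins 14–4, a margin of 10.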